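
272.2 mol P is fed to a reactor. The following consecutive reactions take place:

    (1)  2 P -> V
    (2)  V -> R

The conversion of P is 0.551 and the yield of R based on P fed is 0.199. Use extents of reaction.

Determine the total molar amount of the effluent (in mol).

197 mol

Conversion of P: P consumed = 2ξ₁ = 0.551 × 272.2 → ξ₁ = 74.99 mol.
Yield of R: 1ξ₂ / 272.2 = 0.199 → ξ₂ = 54.17 mol.
Outlet amounts (n = n₀ + Σ ν·ξ):
  P: 272.2 − 2(74.99) = 122.2
  V: 0 + 1(74.99) − 1(54.17) = 20.82
  R: 0 + 1(54.17) = 54.17
Total out = 122.2 + 20.82 + 54.17 = 197.2 mol.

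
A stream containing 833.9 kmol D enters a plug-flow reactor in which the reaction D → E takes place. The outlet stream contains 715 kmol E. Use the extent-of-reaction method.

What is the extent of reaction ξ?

For E: n = n₀ + 1ξ → 715 = 0 + 1ξ, giving ξ = 715 kmol.
Outlet amounts (n = n₀ + ν ξ):
  D: 833.9 − 1(715) = 118.9
  E: 0 + 1(715) = 715

ξ = 715 kmol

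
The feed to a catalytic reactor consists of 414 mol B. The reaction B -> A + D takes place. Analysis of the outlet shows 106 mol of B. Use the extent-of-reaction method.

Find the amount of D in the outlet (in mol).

For B: n = n₀ − 1ξ → 106 = 414 − 1ξ, giving ξ = 308 mol.
Outlet amounts (n = n₀ + ν ξ):
  B: 414 − 1(308) = 106
  A: 0 + 1(308) = 308
  D: 0 + 1(308) = 308

308 mol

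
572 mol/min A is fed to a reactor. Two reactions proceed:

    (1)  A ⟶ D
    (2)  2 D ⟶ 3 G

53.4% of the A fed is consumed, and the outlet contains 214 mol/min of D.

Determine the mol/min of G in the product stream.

137 mol/min

Conversion of A: A consumed = 1ξ₁ = 0.534 × 572 → ξ₁ = 305.4 mol/min.
D balance: n_D = 0 + 1ξ₁ − 2ξ₂ = 214 → ξ₂ = (1·305.4 − 214)/2 = 45.72 mol/min.
Outlet amounts (n = n₀ + Σ ν·ξ):
  A: 572 − 1(305.4) = 266.6
  D: 0 + 1(305.4) − 2(45.72) = 214
  G: 0 + 3(45.72) = 137.2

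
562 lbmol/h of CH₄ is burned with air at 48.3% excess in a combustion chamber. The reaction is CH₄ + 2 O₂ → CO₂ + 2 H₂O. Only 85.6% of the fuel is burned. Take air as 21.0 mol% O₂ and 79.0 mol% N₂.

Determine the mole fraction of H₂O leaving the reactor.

0.113

Stoichiometric O₂ = 2 × 562 = 1124 lbmol/h; O₂ fed = 1124 × 1.483 = 1667 lbmol/h.
N₂ fed = 1667 × 79/21 = 6271 lbmol/h.
Fuel reacted = 0.856 × 562 → ξ = 481.1 lbmol/h.
Outlet (n = n₀ + ν ξ):
  CH₄: 562 − 1(481.1) = 80.93
  O₂: 1667 − 2(481.1) = 704.7
  N₂: 6271 (inert)
  CO₂: 0 + 1(481.1) = 481.1
  H₂O: 0 + 2(481.1) = 962.1
Total out = 8500 lbmol/h; y_H₂O = 962.1 / 8500 = 0.1132.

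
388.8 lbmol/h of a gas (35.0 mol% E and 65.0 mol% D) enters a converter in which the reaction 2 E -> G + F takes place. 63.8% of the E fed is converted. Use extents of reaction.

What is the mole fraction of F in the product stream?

E reacted = 0.638 × 136.1 = 86.82 lbmol/h; ν_E = −2, so ξ = 86.82/2 = 43.41 lbmol/h.
Outlet amounts (n = n₀ + ν ξ):
  E: 136.1 − 2(43.41) = 49.26
  G: 0 + 1(43.41) = 43.41
  F: 0 + 1(43.41) = 43.41
  D: 252.7 (inert)
Total out = 388.8 lbmol/h; y_F = 43.41 / 388.8 = 0.1117.

0.112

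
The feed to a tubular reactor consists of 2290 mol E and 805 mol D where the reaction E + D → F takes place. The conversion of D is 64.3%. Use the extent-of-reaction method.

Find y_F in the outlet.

0.201

D reacted = 0.643 × 805 = 517.6 mol; ν_D = −1, so ξ = 517.6/1 = 517.6 mol.
Outlet amounts (n = n₀ + ν ξ):
  E: 2290 − 1(517.6) = 1772
  D: 805 − 1(517.6) = 287.4
  F: 0 + 1(517.6) = 517.6
Total out = 2577 mol; y_F = 517.6 / 2577 = 0.2008.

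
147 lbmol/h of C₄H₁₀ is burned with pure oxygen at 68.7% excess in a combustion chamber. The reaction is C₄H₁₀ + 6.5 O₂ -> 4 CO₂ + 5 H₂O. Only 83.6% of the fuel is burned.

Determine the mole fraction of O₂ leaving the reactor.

0.418

Stoichiometric O₂ = 6.5 × 147 = 955.5 lbmol/h; O₂ fed = 955.5 × 1.687 = 1612 lbmol/h.
Fuel reacted = 0.836 × 147 → ξ = 122.9 lbmol/h.
Outlet (n = n₀ + ν ξ):
  C₄H₁₀: 147 − 1(122.9) = 24.11
  O₂: 1612 − 6.5(122.9) = 813.1
  CO₂: 0 + 4(122.9) = 491.6
  H₂O: 0 + 5(122.9) = 614.5
Total out = 1943 lbmol/h; y_O₂ = 813.1 / 1943 = 0.4184.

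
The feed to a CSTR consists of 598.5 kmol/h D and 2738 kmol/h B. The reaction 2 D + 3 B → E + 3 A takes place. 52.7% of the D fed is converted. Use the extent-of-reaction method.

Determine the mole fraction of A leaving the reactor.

0.149

D reacted = 0.527 × 598.5 = 315.4 kmol/h; ν_D = −2, so ξ = 315.4/2 = 157.7 kmol/h.
Outlet amounts (n = n₀ + ν ξ):
  D: 598.5 − 2(157.7) = 283.1
  B: 2738 − 3(157.7) = 2265
  E: 0 + 1(157.7) = 157.7
  A: 0 + 3(157.7) = 473.1
Total out = 3179 kmol/h; y_A = 473.1 / 3179 = 0.1488.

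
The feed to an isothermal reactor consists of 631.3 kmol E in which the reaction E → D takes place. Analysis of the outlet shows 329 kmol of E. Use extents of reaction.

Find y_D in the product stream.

For E: n = n₀ − 1ξ → 329 = 631.3 − 1ξ, giving ξ = 302.3 kmol.
Outlet amounts (n = n₀ + ν ξ):
  E: 631.3 − 1(302.3) = 329
  D: 0 + 1(302.3) = 302.3
Total out = 631.3 kmol; y_D = 302.3 / 631.3 = 0.4789.

0.479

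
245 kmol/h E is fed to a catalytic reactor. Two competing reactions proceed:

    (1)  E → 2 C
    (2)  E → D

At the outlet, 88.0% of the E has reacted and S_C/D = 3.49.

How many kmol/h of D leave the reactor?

78.5 kmol/h

Conversion of E: E consumed = 0.88 × 245 = 215.6 kmol/h = 1ξ₁ + 1ξ₂.
Selectivity: 2ξ₁ / (1ξ₂) = 3.49 → ξ₁ = 1.745 ξ₂.
Substitute: (1·1.745 + 1) ξ₂ = 215.6 → ξ₂ = 78.54 kmol/h, ξ₁ = 137.1 kmol/h.
Outlet amounts (n = n₀ + Σ ν·ξ):
  E: 245 − 1(137.1) − 1(78.54) = 29.4
  C: 0 + 2(137.1) = 274.1
  D: 0 + 1(78.54) = 78.54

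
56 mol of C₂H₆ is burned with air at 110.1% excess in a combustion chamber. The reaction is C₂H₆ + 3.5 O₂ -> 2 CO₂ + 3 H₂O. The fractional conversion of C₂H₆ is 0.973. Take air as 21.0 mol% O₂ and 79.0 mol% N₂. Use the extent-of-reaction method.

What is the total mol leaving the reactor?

2040 mol

Stoichiometric O₂ = 3.5 × 56 = 196 mol; O₂ fed = 196 × 2.101 = 411.8 mol.
N₂ fed = 411.8 × 79/21 = 1549 mol.
Fuel reacted = 0.973 × 56 → ξ = 54.49 mol.
Outlet (n = n₀ + ν ξ):
  C₂H₆: 56 − 1(54.49) = 1.512
  O₂: 411.8 − 3.5(54.49) = 221.1
  N₂: 1549 (inert)
  CO₂: 0 + 2(54.49) = 109
  H₂O: 0 + 3(54.49) = 163.5
Total out = 1.512 + 221.1 + 1549 + 109 + 163.5 = 2044 mol.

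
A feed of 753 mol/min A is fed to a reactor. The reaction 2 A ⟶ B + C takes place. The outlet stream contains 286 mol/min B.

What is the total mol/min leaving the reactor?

753 mol/min

For B: n = n₀ + 1ξ → 286 = 0 + 1ξ, giving ξ = 286 mol/min.
Outlet amounts (n = n₀ + ν ξ):
  A: 753 − 2(286) = 181
  B: 0 + 1(286) = 286
  C: 0 + 1(286) = 286
Total out = 181 + 286 + 286 = 753 mol/min.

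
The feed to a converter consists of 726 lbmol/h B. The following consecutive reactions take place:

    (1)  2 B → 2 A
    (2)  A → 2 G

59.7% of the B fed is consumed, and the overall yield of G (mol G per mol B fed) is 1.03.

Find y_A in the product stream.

Conversion of B: B consumed = 2ξ₁ = 0.597 × 726 → ξ₁ = 216.7 lbmol/h.
Yield of G: 2ξ₂ / 726 = 1.03 → ξ₂ = 373.9 lbmol/h.
Outlet amounts (n = n₀ + Σ ν·ξ):
  B: 726 − 2(216.7) = 292.6
  A: 0 + 2(216.7) − 1(373.9) = 59.53
  G: 0 + 2(373.9) = 747.8
Total out = 1100 lbmol/h; y_A = 59.53 / 1100 = 0.05413.

0.0541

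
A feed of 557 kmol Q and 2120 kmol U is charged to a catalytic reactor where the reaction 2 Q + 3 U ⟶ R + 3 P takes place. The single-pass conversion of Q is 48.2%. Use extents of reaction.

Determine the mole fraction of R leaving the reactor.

Q reacted = 0.482 × 557 = 268.5 kmol; ν_Q = −2, so ξ = 268.5/2 = 134.2 kmol.
Outlet amounts (n = n₀ + ν ξ):
  Q: 557 − 2(134.2) = 288.5
  U: 2120 − 3(134.2) = 1717
  R: 0 + 1(134.2) = 134.2
  P: 0 + 3(134.2) = 402.7
Total out = 2543 kmol; y_R = 134.2 / 2543 = 0.05279.

0.0528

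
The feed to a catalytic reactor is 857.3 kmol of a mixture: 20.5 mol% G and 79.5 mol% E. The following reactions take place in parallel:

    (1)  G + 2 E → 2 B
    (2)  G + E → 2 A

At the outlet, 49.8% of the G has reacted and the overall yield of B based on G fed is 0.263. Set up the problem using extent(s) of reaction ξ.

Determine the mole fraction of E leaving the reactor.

Yield of B: 2ξ₁ / 175.7 = 0.263 → ξ₁ = 23.11 kmol.
Conversion of G: 1ξ₁ + 1ξ₂ = 0.498 × 175.7 = 87.52 → ξ₂ = 64.41 kmol.
Outlet amounts (n = n₀ + Σ ν·ξ):
  G: 175.7 − 1(23.11) − 1(64.41) = 88.22
  E: 681.6 − 2(23.11) − 1(64.41) = 570.9
  B: 0 + 2(23.11) = 46.22
  A: 0 + 2(64.41) = 128.8
Total out = 834.2 kmol; y_E = 570.9 / 834.2 = 0.6844.

0.684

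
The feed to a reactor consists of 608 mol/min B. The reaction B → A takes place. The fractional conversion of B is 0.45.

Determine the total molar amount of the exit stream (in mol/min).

608 mol/min

B reacted = 0.45 × 608 = 273.6 mol/min; ν_B = −1, so ξ = 273.6/1 = 273.6 mol/min.
Outlet amounts (n = n₀ + ν ξ):
  B: 608 − 1(273.6) = 334.4
  A: 0 + 1(273.6) = 273.6
Total out = 334.4 + 273.6 = 608 mol/min.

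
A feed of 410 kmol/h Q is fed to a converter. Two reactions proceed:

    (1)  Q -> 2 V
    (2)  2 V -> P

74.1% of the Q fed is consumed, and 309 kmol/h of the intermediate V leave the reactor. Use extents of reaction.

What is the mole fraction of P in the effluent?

Conversion of Q: Q consumed = 1ξ₁ = 0.741 × 410 → ξ₁ = 303.8 kmol/h.
V balance: n_V = 0 + 2ξ₁ − 2ξ₂ = 309 → ξ₂ = (2·303.8 − 309)/2 = 149.3 kmol/h.
Outlet amounts (n = n₀ + Σ ν·ξ):
  Q: 410 − 1(303.8) = 106.2
  V: 0 + 2(303.8) − 2(149.3) = 309
  P: 0 + 1(149.3) = 149.3
Total out = 564.5 kmol/h; y_P = 149.3 / 564.5 = 0.2645.

0.264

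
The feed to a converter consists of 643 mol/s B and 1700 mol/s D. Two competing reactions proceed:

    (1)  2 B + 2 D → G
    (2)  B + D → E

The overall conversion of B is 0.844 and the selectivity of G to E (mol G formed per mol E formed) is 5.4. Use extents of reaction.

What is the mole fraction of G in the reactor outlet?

0.16

Conversion of B: B consumed = 0.844 × 643 = 542.7 mol/s = 2ξ₁ + 1ξ₂.
Selectivity: 1ξ₁ / (1ξ₂) = 5.4 → ξ₁ = 5.4 ξ₂.
Substitute: (2·5.4 + 1) ξ₂ = 542.7 → ξ₂ = 45.99 mol/s, ξ₁ = 248.4 mol/s.
Outlet amounts (n = n₀ + Σ ν·ξ):
  B: 643 − 2(248.4) − 1(45.99) = 100.3
  D: 1700 − 2(248.4) − 1(45.99) = 1157
  G: 0 + 1(248.4) = 248.4
  E: 0 + 1(45.99) = 45.99
Total out = 1552 mol/s; y_G = 248.4 / 1552 = 0.16.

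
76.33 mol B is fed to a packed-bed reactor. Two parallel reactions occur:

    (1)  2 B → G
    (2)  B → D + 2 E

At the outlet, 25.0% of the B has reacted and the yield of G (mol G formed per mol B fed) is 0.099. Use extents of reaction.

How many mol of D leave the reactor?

3.97 mol

Yield of G: 1ξ₁ / 76.33 = 0.099 → ξ₁ = 7.557 mol.
Conversion of B: 2ξ₁ + 1ξ₂ = 0.25 × 76.33 = 19.08 → ξ₂ = 3.969 mol.
Outlet amounts (n = n₀ + Σ ν·ξ):
  B: 76.33 − 2(7.557) − 1(3.969) = 57.25
  G: 0 + 1(7.557) = 7.557
  D: 0 + 1(3.969) = 3.969
  E: 0 + 2(3.969) = 7.938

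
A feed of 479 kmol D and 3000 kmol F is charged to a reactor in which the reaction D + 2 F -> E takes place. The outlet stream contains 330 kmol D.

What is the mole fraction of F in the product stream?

For D: n = n₀ − 1ξ → 330 = 479 − 1ξ, giving ξ = 149 kmol.
Outlet amounts (n = n₀ + ν ξ):
  D: 479 − 1(149) = 330
  F: 3000 − 2(149) = 2702
  E: 0 + 1(149) = 149
Total out = 3181 kmol; y_F = 2702 / 3181 = 0.8494.

0.849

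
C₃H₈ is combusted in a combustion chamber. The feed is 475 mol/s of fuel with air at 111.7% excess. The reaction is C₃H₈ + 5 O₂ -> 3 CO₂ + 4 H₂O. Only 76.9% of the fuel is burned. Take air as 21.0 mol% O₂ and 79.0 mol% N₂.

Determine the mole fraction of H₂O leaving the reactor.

0.059

Stoichiometric O₂ = 5 × 475 = 2375 mol/s; O₂ fed = 2375 × 2.117 = 5028 mol/s.
N₂ fed = 5028 × 79/21 = 18910 mol/s.
Fuel reacted = 0.769 × 475 → ξ = 365.3 mol/s.
Outlet (n = n₀ + ν ξ):
  C₃H₈: 475 − 1(365.3) = 109.7
  O₂: 5028 − 5(365.3) = 3202
  N₂: 18910 (inert)
  CO₂: 0 + 3(365.3) = 1096
  H₂O: 0 + 4(365.3) = 1461
Total out = 24780 mol/s; y_H₂O = 1461 / 24780 = 0.05896.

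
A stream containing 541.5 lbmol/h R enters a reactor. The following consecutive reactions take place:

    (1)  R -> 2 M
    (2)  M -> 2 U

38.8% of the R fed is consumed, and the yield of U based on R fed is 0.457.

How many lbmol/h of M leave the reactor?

Conversion of R: R consumed = 1ξ₁ = 0.388 × 541.5 → ξ₁ = 210.1 lbmol/h.
Yield of U: 2ξ₂ / 541.5 = 0.457 → ξ₂ = 123.7 lbmol/h.
Outlet amounts (n = n₀ + Σ ν·ξ):
  R: 541.5 − 1(210.1) = 331.4
  M: 0 + 2(210.1) − 1(123.7) = 296.5
  U: 0 + 2(123.7) = 247.5

296 lbmol/h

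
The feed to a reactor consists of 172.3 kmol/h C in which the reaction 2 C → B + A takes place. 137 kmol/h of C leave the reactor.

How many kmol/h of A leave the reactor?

For C: n = n₀ − 2ξ → 137 = 172.3 − 2ξ, giving ξ = 17.65 kmol/h.
Outlet amounts (n = n₀ + ν ξ):
  C: 172.3 − 2(17.65) = 137
  B: 0 + 1(17.65) = 17.65
  A: 0 + 1(17.65) = 17.65

17.7 kmol/h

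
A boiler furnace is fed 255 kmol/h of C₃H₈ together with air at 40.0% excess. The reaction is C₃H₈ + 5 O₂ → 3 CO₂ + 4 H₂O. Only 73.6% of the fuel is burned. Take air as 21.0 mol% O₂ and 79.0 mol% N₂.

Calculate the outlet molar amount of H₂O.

Stoichiometric O₂ = 5 × 255 = 1275 kmol/h; O₂ fed = 1275 × 1.400 = 1785 kmol/h.
N₂ fed = 1785 × 79/21 = 6715 kmol/h.
Fuel reacted = 0.736 × 255 → ξ = 187.7 kmol/h.
Outlet (n = n₀ + ν ξ):
  C₃H₈: 255 − 1(187.7) = 67.32
  O₂: 1785 − 5(187.7) = 846.6
  N₂: 6715 (inert)
  CO₂: 0 + 3(187.7) = 563
  H₂O: 0 + 4(187.7) = 750.7

751 kmol/h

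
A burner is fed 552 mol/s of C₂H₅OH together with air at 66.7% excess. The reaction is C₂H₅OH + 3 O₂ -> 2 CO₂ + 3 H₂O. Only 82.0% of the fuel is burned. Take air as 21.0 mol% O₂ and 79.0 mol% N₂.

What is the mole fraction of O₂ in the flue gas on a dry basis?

Stoichiometric O₂ = 3 × 552 = 1656 mol/s; O₂ fed = 1656 × 1.667 = 2761 mol/s.
N₂ fed = 2761 × 79/21 = 10380 mol/s.
Fuel reacted = 0.82 × 552 → ξ = 452.6 mol/s.
Outlet (n = n₀ + ν ξ):
  C₂H₅OH: 552 − 1(452.6) = 99.36
  O₂: 2761 − 3(452.6) = 1403
  N₂: 10380 (inert)
  CO₂: 0 + 2(452.6) = 905.3
  H₂O: 0 + 3(452.6) = 1358
Dry total = 12790 mol/s; y_O₂ (dry) = 1403 / 12790 = 0.1096.

0.11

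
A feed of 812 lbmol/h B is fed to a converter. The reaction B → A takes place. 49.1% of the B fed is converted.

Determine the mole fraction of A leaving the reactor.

B reacted = 0.491 × 812 = 398.7 lbmol/h; ν_B = −1, so ξ = 398.7/1 = 398.7 lbmol/h.
Outlet amounts (n = n₀ + ν ξ):
  B: 812 − 1(398.7) = 413.3
  A: 0 + 1(398.7) = 398.7
Total out = 812 lbmol/h; y_A = 398.7 / 812 = 0.491.

0.491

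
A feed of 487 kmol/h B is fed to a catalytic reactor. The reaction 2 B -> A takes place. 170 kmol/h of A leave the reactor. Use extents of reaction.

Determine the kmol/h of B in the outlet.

147 kmol/h

For A: n = n₀ + 1ξ → 170 = 0 + 1ξ, giving ξ = 170 kmol/h.
Outlet amounts (n = n₀ + ν ξ):
  B: 487 − 2(170) = 147
  A: 0 + 1(170) = 170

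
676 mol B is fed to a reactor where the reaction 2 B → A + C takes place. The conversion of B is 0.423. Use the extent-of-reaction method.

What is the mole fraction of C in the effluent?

B reacted = 0.423 × 676 = 285.9 mol; ν_B = −2, so ξ = 285.9/2 = 143 mol.
Outlet amounts (n = n₀ + ν ξ):
  B: 676 − 2(143) = 390.1
  A: 0 + 1(143) = 143
  C: 0 + 1(143) = 143
Total out = 676 mol; y_C = 143 / 676 = 0.2115.

0.211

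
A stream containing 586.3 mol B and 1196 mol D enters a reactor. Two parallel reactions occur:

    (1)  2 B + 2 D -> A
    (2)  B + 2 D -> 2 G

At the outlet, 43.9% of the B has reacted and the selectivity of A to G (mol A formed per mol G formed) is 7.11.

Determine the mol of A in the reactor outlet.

Conversion of B: B consumed = 0.439 × 586.3 = 257.4 mol = 2ξ₁ + 1ξ₂.
Selectivity: 1ξ₁ / (2ξ₂) = 7.11 → ξ₁ = 14.22 ξ₂.
Substitute: (2·14.22 + 1) ξ₂ = 257.4 → ξ₂ = 8.743 mol, ξ₁ = 124.3 mol.
Outlet amounts (n = n₀ + Σ ν·ξ):
  B: 586.3 − 2(124.3) − 1(8.743) = 328.9
  D: 1196 − 2(124.3) − 2(8.743) = 929.9
  A: 0 + 1(124.3) = 124.3
  G: 0 + 2(8.743) = 17.49

124 mol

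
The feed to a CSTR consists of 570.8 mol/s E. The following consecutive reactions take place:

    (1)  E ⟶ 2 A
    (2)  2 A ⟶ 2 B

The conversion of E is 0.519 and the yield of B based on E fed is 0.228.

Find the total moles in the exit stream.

867 mol/s

Conversion of E: E consumed = 1ξ₁ = 0.519 × 570.8 → ξ₁ = 296.2 mol/s.
Yield of B: 2ξ₂ / 570.8 = 0.228 → ξ₂ = 65.07 mol/s.
Outlet amounts (n = n₀ + Σ ν·ξ):
  E: 570.8 − 1(296.2) = 274.6
  A: 0 + 2(296.2) − 2(65.07) = 462.3
  B: 0 + 2(65.07) = 130.1
Total out = 274.6 + 462.3 + 130.1 = 867 mol/s.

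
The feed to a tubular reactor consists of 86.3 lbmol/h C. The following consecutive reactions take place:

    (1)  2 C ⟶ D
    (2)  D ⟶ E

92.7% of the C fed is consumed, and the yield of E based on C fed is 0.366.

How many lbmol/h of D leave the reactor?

Conversion of C: C consumed = 2ξ₁ = 0.927 × 86.3 → ξ₁ = 40 lbmol/h.
Yield of E: 1ξ₂ / 86.3 = 0.366 → ξ₂ = 31.59 lbmol/h.
Outlet amounts (n = n₀ + Σ ν·ξ):
  C: 86.3 − 2(40) = 6.3
  D: 0 + 1(40) − 1(31.59) = 8.414
  E: 0 + 1(31.59) = 31.59

8.41 lbmol/h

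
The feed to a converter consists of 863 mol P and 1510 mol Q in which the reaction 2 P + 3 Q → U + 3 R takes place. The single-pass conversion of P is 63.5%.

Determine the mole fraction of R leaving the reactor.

P reacted = 0.635 × 863 = 548 mol; ν_P = −2, so ξ = 548/2 = 274 mol.
Outlet amounts (n = n₀ + ν ξ):
  P: 863 − 2(274) = 315
  Q: 1510 − 3(274) = 688
  U: 0 + 1(274) = 274
  R: 0 + 3(274) = 822
Total out = 2099 mol; y_R = 822 / 2099 = 0.3916.

0.392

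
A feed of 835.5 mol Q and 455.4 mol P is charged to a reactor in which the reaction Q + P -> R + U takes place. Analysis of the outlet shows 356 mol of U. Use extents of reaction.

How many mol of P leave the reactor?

99.4 mol

For U: n = n₀ + 1ξ → 356 = 0 + 1ξ, giving ξ = 356 mol.
Outlet amounts (n = n₀ + ν ξ):
  Q: 835.5 − 1(356) = 479.5
  P: 455.4 − 1(356) = 99.4
  R: 0 + 1(356) = 356
  U: 0 + 1(356) = 356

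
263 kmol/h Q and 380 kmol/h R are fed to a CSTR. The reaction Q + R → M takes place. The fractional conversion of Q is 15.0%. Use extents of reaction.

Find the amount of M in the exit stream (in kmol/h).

Q reacted = 0.15 × 263 = 39.45 kmol/h; ν_Q = −1, so ξ = 39.45/1 = 39.45 kmol/h.
Outlet amounts (n = n₀ + ν ξ):
  Q: 263 − 1(39.45) = 223.6
  R: 380 − 1(39.45) = 340.6
  M: 0 + 1(39.45) = 39.45

39.4 kmol/h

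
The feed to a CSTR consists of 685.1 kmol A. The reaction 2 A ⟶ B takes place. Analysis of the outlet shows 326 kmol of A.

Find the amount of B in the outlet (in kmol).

180 kmol

For A: n = n₀ − 2ξ → 326 = 685.1 − 2ξ, giving ξ = 179.6 kmol.
Outlet amounts (n = n₀ + ν ξ):
  A: 685.1 − 2(179.6) = 326
  B: 0 + 1(179.6) = 179.6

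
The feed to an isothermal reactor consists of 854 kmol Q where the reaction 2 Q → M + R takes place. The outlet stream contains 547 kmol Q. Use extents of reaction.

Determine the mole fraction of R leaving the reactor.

0.18

For Q: n = n₀ − 2ξ → 547 = 854 − 2ξ, giving ξ = 153.5 kmol.
Outlet amounts (n = n₀ + ν ξ):
  Q: 854 − 2(153.5) = 547
  M: 0 + 1(153.5) = 153.5
  R: 0 + 1(153.5) = 153.5
Total out = 854 kmol; y_R = 153.5 / 854 = 0.1797.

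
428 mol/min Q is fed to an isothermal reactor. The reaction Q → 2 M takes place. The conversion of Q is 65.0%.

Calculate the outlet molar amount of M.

556 mol/min

Q reacted = 0.65 × 428 = 278.2 mol/min; ν_Q = −1, so ξ = 278.2/1 = 278.2 mol/min.
Outlet amounts (n = n₀ + ν ξ):
  Q: 428 − 1(278.2) = 149.8
  M: 0 + 2(278.2) = 556.4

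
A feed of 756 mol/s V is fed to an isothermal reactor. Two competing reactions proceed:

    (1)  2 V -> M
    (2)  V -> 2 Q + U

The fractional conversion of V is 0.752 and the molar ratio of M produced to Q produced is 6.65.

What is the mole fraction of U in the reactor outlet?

Conversion of V: V consumed = 0.752 × 756 = 568.5 mol/s = 2ξ₁ + 1ξ₂.
Selectivity: 1ξ₁ / (2ξ₂) = 6.65 → ξ₁ = 13.3 ξ₂.
Substitute: (2·13.3 + 1) ξ₂ = 568.5 → ξ₂ = 20.6 mol/s, ξ₁ = 274 mol/s.
Outlet amounts (n = n₀ + Σ ν·ξ):
  V: 756 − 2(274) − 1(20.6) = 187.5
  M: 0 + 1(274) = 274
  Q: 0 + 2(20.6) = 41.2
  U: 0 + 1(20.6) = 20.6
Total out = 523.2 mol/s; y_U = 20.6 / 523.2 = 0.03937.

0.0394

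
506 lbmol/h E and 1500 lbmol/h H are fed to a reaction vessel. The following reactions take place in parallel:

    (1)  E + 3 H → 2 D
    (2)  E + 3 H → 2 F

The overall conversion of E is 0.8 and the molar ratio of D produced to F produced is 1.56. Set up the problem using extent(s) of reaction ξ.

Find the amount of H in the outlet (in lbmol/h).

286 lbmol/h

Conversion of E: E consumed = 0.8 × 506 = 404.8 lbmol/h = 1ξ₁ + 1ξ₂.
Selectivity: 2ξ₁ / (2ξ₂) = 1.56 → ξ₁ = 1.56 ξ₂.
Substitute: (1·1.56 + 1) ξ₂ = 404.8 → ξ₂ = 158.1 lbmol/h, ξ₁ = 246.7 lbmol/h.
Outlet amounts (n = n₀ + Σ ν·ξ):
  E: 506 − 1(246.7) − 1(158.1) = 101.2
  H: 1500 − 3(246.7) − 3(158.1) = 285.6
  D: 0 + 2(246.7) = 493.4
  F: 0 + 2(158.1) = 316.2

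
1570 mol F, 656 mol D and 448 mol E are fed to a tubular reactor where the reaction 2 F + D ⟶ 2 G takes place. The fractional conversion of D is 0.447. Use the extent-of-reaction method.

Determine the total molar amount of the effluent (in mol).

2380 mol

D reacted = 0.447 × 656 = 293.2 mol; ν_D = −1, so ξ = 293.2/1 = 293.2 mol.
Outlet amounts (n = n₀ + ν ξ):
  F: 1570 − 2(293.2) = 983.5
  D: 656 − 1(293.2) = 362.8
  G: 0 + 2(293.2) = 586.5
  E: 448 (inert)
Total out = 983.5 + 362.8 + 586.5 + 448 = 2381 mol.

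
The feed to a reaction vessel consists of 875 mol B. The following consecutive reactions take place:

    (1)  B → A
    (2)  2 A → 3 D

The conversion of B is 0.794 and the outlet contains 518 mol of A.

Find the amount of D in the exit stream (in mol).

265 mol

Conversion of B: B consumed = 1ξ₁ = 0.794 × 875 → ξ₁ = 694.8 mol.
A balance: n_A = 0 + 1ξ₁ − 2ξ₂ = 518 → ξ₂ = (1·694.8 − 518)/2 = 88.38 mol.
Outlet amounts (n = n₀ + Σ ν·ξ):
  B: 875 − 1(694.8) = 180.2
  A: 0 + 1(694.8) − 2(88.38) = 518
  D: 0 + 3(88.38) = 265.1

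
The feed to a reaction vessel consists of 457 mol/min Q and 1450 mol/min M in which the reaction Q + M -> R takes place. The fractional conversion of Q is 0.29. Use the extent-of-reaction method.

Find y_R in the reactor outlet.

Q reacted = 0.29 × 457 = 132.5 mol/min; ν_Q = −1, so ξ = 132.5/1 = 132.5 mol/min.
Outlet amounts (n = n₀ + ν ξ):
  Q: 457 − 1(132.5) = 324.5
  M: 1450 − 1(132.5) = 1317
  R: 0 + 1(132.5) = 132.5
Total out = 1774 mol/min; y_R = 132.5 / 1774 = 0.07469.

0.0747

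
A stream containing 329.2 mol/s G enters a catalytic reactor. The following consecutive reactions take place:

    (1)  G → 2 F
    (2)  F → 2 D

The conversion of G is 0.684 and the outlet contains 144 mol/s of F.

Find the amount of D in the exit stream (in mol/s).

Conversion of G: G consumed = 1ξ₁ = 0.684 × 329.2 → ξ₁ = 225.2 mol/s.
F balance: n_F = 0 + 2ξ₁ − 1ξ₂ = 144 → ξ₂ = (2·225.2 − 144)/1 = 306.3 mol/s.
Outlet amounts (n = n₀ + Σ ν·ξ):
  G: 329.2 − 1(225.2) = 104
  F: 0 + 2(225.2) − 1(306.3) = 144
  D: 0 + 2(306.3) = 612.7

613 mol/s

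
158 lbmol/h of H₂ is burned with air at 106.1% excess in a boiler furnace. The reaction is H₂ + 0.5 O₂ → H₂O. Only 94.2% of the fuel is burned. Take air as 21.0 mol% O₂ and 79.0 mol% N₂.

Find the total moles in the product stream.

859 lbmol/h

Stoichiometric O₂ = 0.5 × 158 = 79 lbmol/h; O₂ fed = 79 × 2.061 = 162.8 lbmol/h.
N₂ fed = 162.8 × 79/21 = 612.5 lbmol/h.
Fuel reacted = 0.942 × 158 → ξ = 148.8 lbmol/h.
Outlet (n = n₀ + ν ξ):
  H₂: 158 − 1(148.8) = 9.164
  O₂: 162.8 − 0.5(148.8) = 88.4
  N₂: 612.5 (inert)
  H₂O: 0 + 1(148.8) = 148.8
Total out = 9.164 + 88.4 + 612.5 + 148.8 = 858.9 lbmol/h.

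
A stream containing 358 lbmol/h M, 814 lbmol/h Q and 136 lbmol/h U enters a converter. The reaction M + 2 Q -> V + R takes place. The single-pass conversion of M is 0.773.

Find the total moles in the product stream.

M reacted = 0.773 × 358 = 276.7 lbmol/h; ν_M = −1, so ξ = 276.7/1 = 276.7 lbmol/h.
Outlet amounts (n = n₀ + ν ξ):
  M: 358 − 1(276.7) = 81.27
  Q: 814 − 2(276.7) = 260.5
  V: 0 + 1(276.7) = 276.7
  R: 0 + 1(276.7) = 276.7
  U: 136 (inert)
Total out = 81.27 + 260.5 + 276.7 + 276.7 + 136 = 1031 lbmol/h.

1030 lbmol/h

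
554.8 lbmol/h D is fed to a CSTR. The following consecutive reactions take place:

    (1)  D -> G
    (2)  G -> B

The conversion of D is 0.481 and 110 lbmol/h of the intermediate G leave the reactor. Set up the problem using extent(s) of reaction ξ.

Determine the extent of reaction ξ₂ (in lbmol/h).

Conversion of D: D consumed = 1ξ₁ = 0.481 × 554.8 → ξ₁ = 266.9 lbmol/h.
G balance: n_G = 0 + 1ξ₁ − 1ξ₂ = 110 → ξ₂ = (1·266.9 − 110)/1 = 156.9 lbmol/h.
Outlet amounts (n = n₀ + Σ ν·ξ):
  D: 554.8 − 1(266.9) = 287.9
  G: 0 + 1(266.9) − 1(156.9) = 110
  B: 0 + 1(156.9) = 156.9

ξ₂ = 157 lbmol/h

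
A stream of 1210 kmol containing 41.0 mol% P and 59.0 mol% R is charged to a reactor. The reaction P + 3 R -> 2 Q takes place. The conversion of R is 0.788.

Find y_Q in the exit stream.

R reacted = 0.788 × 713.9 = 562.6 kmol; ν_R = −3, so ξ = 562.6/3 = 187.5 kmol.
Outlet amounts (n = n₀ + ν ξ):
  P: 496.1 − 1(187.5) = 308.6
  R: 713.9 − 3(187.5) = 151.3
  Q: 0 + 2(187.5) = 375
Total out = 835 kmol; y_Q = 375 / 835 = 0.4492.

0.449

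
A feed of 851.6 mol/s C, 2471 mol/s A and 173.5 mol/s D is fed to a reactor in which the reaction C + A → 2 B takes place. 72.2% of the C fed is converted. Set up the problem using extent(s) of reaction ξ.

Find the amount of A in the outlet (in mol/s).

C reacted = 0.722 × 851.6 = 614.9 mol/s; ν_C = −1, so ξ = 614.9/1 = 614.9 mol/s.
Outlet amounts (n = n₀ + ν ξ):
  C: 851.6 − 1(614.9) = 236.7
  A: 2471 − 1(614.9) = 1856
  B: 0 + 2(614.9) = 1230
  D: 173.5 (inert)

1860 mol/s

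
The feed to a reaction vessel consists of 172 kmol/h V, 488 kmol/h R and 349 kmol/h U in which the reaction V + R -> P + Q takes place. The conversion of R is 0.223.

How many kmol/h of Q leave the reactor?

R reacted = 0.223 × 488 = 108.8 kmol/h; ν_R = −1, so ξ = 108.8/1 = 108.8 kmol/h.
Outlet amounts (n = n₀ + ν ξ):
  V: 172 − 1(108.8) = 63.18
  R: 488 − 1(108.8) = 379.2
  P: 0 + 1(108.8) = 108.8
  Q: 0 + 1(108.8) = 108.8
  U: 349 (inert)

109 kmol/h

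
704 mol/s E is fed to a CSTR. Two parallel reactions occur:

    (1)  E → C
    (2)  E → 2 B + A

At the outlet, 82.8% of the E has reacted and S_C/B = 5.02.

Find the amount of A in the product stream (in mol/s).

52.8 mol/s

Conversion of E: E consumed = 0.828 × 704 = 582.9 mol/s = 1ξ₁ + 1ξ₂.
Selectivity: 1ξ₁ / (2ξ₂) = 5.02 → ξ₁ = 10.04 ξ₂.
Substitute: (1·10.04 + 1) ξ₂ = 582.9 → ξ₂ = 52.8 mol/s, ξ₁ = 530.1 mol/s.
Outlet amounts (n = n₀ + Σ ν·ξ):
  E: 704 − 1(530.1) − 1(52.8) = 121.1
  C: 0 + 1(530.1) = 530.1
  B: 0 + 2(52.8) = 105.6
  A: 0 + 1(52.8) = 52.8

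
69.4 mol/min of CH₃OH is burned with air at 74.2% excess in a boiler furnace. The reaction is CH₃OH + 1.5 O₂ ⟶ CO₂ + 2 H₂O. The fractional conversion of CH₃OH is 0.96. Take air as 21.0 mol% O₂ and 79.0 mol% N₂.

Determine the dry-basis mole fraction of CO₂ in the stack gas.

0.08

Stoichiometric O₂ = 1.5 × 69.4 = 104.1 mol/min; O₂ fed = 104.1 × 1.742 = 181.3 mol/min.
N₂ fed = 181.3 × 79/21 = 682.2 mol/min.
Fuel reacted = 0.96 × 69.4 → ξ = 66.62 mol/min.
Outlet (n = n₀ + ν ξ):
  CH₃OH: 69.4 − 1(66.62) = 2.776
  O₂: 181.3 − 1.5(66.62) = 81.41
  N₂: 682.2 (inert)
  CO₂: 0 + 1(66.62) = 66.62
  H₂O: 0 + 2(66.62) = 133.2
Dry total = 833 mol/min; y_CO₂ (dry) = 66.62 / 833 = 0.07998.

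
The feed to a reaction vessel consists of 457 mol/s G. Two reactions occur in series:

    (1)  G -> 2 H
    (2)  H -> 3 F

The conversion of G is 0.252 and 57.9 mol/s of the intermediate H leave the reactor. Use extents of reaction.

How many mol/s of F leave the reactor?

517 mol/s

Conversion of G: G consumed = 1ξ₁ = 0.252 × 457 → ξ₁ = 115.2 mol/s.
H balance: n_H = 0 + 2ξ₁ − 1ξ₂ = 57.9 → ξ₂ = (2·115.2 − 57.9)/1 = 172.4 mol/s.
Outlet amounts (n = n₀ + Σ ν·ξ):
  G: 457 − 1(115.2) = 341.8
  H: 0 + 2(115.2) − 1(172.4) = 57.9
  F: 0 + 3(172.4) = 517.3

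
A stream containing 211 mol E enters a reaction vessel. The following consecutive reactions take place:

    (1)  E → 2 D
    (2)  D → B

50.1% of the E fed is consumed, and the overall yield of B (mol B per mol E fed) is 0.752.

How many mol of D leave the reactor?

52.8 mol

Conversion of E: E consumed = 1ξ₁ = 0.501 × 211 → ξ₁ = 105.7 mol.
Yield of B: 1ξ₂ / 211 = 0.752 → ξ₂ = 158.7 mol.
Outlet amounts (n = n₀ + Σ ν·ξ):
  E: 211 − 1(105.7) = 105.3
  D: 0 + 2(105.7) − 1(158.7) = 52.75
  B: 0 + 1(158.7) = 158.7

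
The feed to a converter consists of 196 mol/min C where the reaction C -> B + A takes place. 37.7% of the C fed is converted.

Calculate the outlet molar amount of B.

C reacted = 0.377 × 196 = 73.89 mol/min; ν_C = −1, so ξ = 73.89/1 = 73.89 mol/min.
Outlet amounts (n = n₀ + ν ξ):
  C: 196 − 1(73.89) = 122.1
  B: 0 + 1(73.89) = 73.89
  A: 0 + 1(73.89) = 73.89

73.9 mol/min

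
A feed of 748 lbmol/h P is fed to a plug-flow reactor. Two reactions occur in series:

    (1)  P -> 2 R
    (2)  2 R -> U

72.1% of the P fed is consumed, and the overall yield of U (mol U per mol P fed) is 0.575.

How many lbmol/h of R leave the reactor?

218 lbmol/h

Conversion of P: P consumed = 1ξ₁ = 0.721 × 748 → ξ₁ = 539.3 lbmol/h.
Yield of U: 1ξ₂ / 748 = 0.575 → ξ₂ = 430.1 lbmol/h.
Outlet amounts (n = n₀ + Σ ν·ξ):
  P: 748 − 1(539.3) = 208.7
  R: 0 + 2(539.3) − 2(430.1) = 218.4
  U: 0 + 1(430.1) = 430.1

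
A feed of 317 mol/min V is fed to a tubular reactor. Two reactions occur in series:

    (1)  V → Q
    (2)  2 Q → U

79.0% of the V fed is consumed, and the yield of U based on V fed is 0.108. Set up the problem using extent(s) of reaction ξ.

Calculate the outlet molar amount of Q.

Conversion of V: V consumed = 1ξ₁ = 0.79 × 317 → ξ₁ = 250.4 mol/min.
Yield of U: 1ξ₂ / 317 = 0.108 → ξ₂ = 34.24 mol/min.
Outlet amounts (n = n₀ + Σ ν·ξ):
  V: 317 − 1(250.4) = 66.57
  Q: 0 + 1(250.4) − 2(34.24) = 182
  U: 0 + 1(34.24) = 34.24

182 mol/min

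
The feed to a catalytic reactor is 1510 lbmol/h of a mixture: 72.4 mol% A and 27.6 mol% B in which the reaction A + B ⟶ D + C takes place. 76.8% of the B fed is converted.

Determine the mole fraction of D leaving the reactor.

B reacted = 0.768 × 416.8 = 320.1 lbmol/h; ν_B = −1, so ξ = 320.1/1 = 320.1 lbmol/h.
Outlet amounts (n = n₀ + ν ξ):
  A: 1093 − 1(320.1) = 773.2
  B: 416.8 − 1(320.1) = 96.69
  D: 0 + 1(320.1) = 320.1
  C: 0 + 1(320.1) = 320.1
Total out = 1510 lbmol/h; y_D = 320.1 / 1510 = 0.212.

0.212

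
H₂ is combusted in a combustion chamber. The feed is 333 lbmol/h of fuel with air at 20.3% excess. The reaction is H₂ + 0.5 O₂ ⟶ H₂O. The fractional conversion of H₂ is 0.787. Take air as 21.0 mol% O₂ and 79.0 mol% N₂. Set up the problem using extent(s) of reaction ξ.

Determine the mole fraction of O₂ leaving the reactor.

0.0599

Stoichiometric O₂ = 0.5 × 333 = 166.5 lbmol/h; O₂ fed = 166.5 × 1.203 = 200.3 lbmol/h.
N₂ fed = 200.3 × 79/21 = 753.5 lbmol/h.
Fuel reacted = 0.787 × 333 → ξ = 262.1 lbmol/h.
Outlet (n = n₀ + ν ξ):
  H₂: 333 − 1(262.1) = 70.93
  O₂: 200.3 − 0.5(262.1) = 69.26
  N₂: 753.5 (inert)
  H₂O: 0 + 1(262.1) = 262.1
Total out = 1156 lbmol/h; y_O₂ = 69.26 / 1156 = 0.05993.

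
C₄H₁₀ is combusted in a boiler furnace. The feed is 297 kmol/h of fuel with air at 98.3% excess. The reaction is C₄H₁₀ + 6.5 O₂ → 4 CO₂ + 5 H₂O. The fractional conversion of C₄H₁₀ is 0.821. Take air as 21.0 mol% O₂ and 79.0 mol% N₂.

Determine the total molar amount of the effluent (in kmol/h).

18900 kmol/h

Stoichiometric O₂ = 6.5 × 297 = 1930 kmol/h; O₂ fed = 1930 × 1.983 = 3828 kmol/h.
N₂ fed = 3828 × 79/21 = 14400 kmol/h.
Fuel reacted = 0.821 × 297 → ξ = 243.8 kmol/h.
Outlet (n = n₀ + ν ξ):
  C₄H₁₀: 297 − 1(243.8) = 53.16
  O₂: 3828 − 6.5(243.8) = 2243
  N₂: 14400 (inert)
  CO₂: 0 + 4(243.8) = 975.3
  H₂O: 0 + 5(243.8) = 1219
Total out = 53.16 + 2243 + 14400 + 975.3 + 1219 = 18890 kmol/h.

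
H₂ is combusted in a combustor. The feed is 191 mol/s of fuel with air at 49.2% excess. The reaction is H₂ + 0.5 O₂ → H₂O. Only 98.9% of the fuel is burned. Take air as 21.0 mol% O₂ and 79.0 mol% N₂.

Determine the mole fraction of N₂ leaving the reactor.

Stoichiometric O₂ = 0.5 × 191 = 95.5 mol/s; O₂ fed = 95.5 × 1.492 = 142.5 mol/s.
N₂ fed = 142.5 × 79/21 = 536 mol/s.
Fuel reacted = 0.989 × 191 → ξ = 188.9 mol/s.
Outlet (n = n₀ + ν ξ):
  H₂: 191 − 1(188.9) = 2.101
  O₂: 142.5 − 0.5(188.9) = 48.04
  N₂: 536 (inert)
  H₂O: 0 + 1(188.9) = 188.9
Total out = 775.1 mol/s; y_N₂ = 536 / 775.1 = 0.6916.

0.692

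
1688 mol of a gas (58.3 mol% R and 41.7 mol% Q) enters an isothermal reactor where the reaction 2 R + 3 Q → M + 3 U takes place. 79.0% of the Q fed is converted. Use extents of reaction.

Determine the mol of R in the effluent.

Q reacted = 0.79 × 703.9 = 556.1 mol; ν_Q = −3, so ξ = 556.1/3 = 185.4 mol.
Outlet amounts (n = n₀ + ν ξ):
  R: 984.1 − 2(185.4) = 613.4
  Q: 703.9 − 3(185.4) = 147.8
  M: 0 + 1(185.4) = 185.4
  U: 0 + 3(185.4) = 556.1

613 mol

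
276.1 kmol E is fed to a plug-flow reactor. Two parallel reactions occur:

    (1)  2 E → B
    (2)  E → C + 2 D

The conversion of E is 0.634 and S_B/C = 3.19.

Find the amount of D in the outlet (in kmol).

47.4 kmol

Conversion of E: E consumed = 0.634 × 276.1 = 175 kmol = 2ξ₁ + 1ξ₂.
Selectivity: 1ξ₁ / (1ξ₂) = 3.19 → ξ₁ = 3.19 ξ₂.
Substitute: (2·3.19 + 1) ξ₂ = 175 → ξ₂ = 23.72 kmol, ξ₁ = 75.66 kmol.
Outlet amounts (n = n₀ + Σ ν·ξ):
  E: 276.1 − 2(75.66) − 1(23.72) = 101.1
  B: 0 + 1(75.66) = 75.66
  C: 0 + 1(23.72) = 23.72
  D: 0 + 2(23.72) = 47.44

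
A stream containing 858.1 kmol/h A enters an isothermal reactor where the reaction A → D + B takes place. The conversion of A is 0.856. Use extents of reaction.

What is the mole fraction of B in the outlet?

0.461

A reacted = 0.856 × 858.1 = 734.5 kmol/h; ν_A = −1, so ξ = 734.5/1 = 734.5 kmol/h.
Outlet amounts (n = n₀ + ν ξ):
  A: 858.1 − 1(734.5) = 123.6
  D: 0 + 1(734.5) = 734.5
  B: 0 + 1(734.5) = 734.5
Total out = 1593 kmol/h; y_B = 734.5 / 1593 = 0.4612.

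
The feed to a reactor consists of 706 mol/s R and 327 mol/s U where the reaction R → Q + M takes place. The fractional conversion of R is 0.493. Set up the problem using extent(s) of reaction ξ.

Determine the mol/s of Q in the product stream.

348 mol/s

R reacted = 0.493 × 706 = 348.1 mol/s; ν_R = −1, so ξ = 348.1/1 = 348.1 mol/s.
Outlet amounts (n = n₀ + ν ξ):
  R: 706 − 1(348.1) = 357.9
  Q: 0 + 1(348.1) = 348.1
  M: 0 + 1(348.1) = 348.1
  U: 327 (inert)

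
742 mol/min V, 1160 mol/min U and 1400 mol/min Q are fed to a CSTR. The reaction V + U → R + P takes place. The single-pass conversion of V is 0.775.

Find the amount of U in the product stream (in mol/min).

V reacted = 0.775 × 742 = 575.1 mol/min; ν_V = −1, so ξ = 575.1/1 = 575.1 mol/min.
Outlet amounts (n = n₀ + ν ξ):
  V: 742 − 1(575.1) = 166.9
  U: 1160 − 1(575.1) = 584.9
  R: 0 + 1(575.1) = 575.1
  P: 0 + 1(575.1) = 575.1
  Q: 1400 (inert)

585 mol/min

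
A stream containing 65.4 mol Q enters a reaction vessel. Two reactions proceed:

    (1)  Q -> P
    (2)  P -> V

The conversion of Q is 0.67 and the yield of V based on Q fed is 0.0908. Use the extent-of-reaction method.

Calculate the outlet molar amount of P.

Conversion of Q: Q consumed = 1ξ₁ = 0.67 × 65.4 → ξ₁ = 43.82 mol.
Yield of V: 1ξ₂ / 65.4 = 0.0908 → ξ₂ = 5.938 mol.
Outlet amounts (n = n₀ + Σ ν·ξ):
  Q: 65.4 − 1(43.82) = 21.58
  P: 0 + 1(43.82) − 1(5.938) = 37.88
  V: 0 + 1(5.938) = 5.938

37.9 mol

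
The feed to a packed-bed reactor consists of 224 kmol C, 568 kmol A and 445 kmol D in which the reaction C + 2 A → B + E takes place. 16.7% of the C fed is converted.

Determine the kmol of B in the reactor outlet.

C reacted = 0.167 × 224 = 37.41 kmol; ν_C = −1, so ξ = 37.41/1 = 37.41 kmol.
Outlet amounts (n = n₀ + ν ξ):
  C: 224 − 1(37.41) = 186.6
  A: 568 − 2(37.41) = 493.2
  B: 0 + 1(37.41) = 37.41
  E: 0 + 1(37.41) = 37.41
  D: 445 (inert)

37.4 kmol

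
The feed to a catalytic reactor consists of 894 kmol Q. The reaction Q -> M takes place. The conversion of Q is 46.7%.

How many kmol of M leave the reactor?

Q reacted = 0.467 × 894 = 417.5 kmol; ν_Q = −1, so ξ = 417.5/1 = 417.5 kmol.
Outlet amounts (n = n₀ + ν ξ):
  Q: 894 − 1(417.5) = 476.5
  M: 0 + 1(417.5) = 417.5

417 kmol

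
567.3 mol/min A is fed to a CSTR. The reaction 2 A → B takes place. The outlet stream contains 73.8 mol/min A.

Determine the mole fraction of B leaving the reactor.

0.77

For A: n = n₀ − 2ξ → 73.8 = 567.3 − 2ξ, giving ξ = 246.7 mol/min.
Outlet amounts (n = n₀ + ν ξ):
  A: 567.3 − 2(246.7) = 73.8
  B: 0 + 1(246.7) = 246.7
Total out = 320.5 mol/min; y_B = 246.7 / 320.5 = 0.7698.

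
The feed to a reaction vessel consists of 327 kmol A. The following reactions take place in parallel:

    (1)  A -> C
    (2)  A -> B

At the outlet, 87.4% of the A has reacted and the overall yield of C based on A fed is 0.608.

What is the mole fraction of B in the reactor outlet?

Yield of C: 1ξ₁ / 327 = 0.608 → ξ₁ = 198.8 kmol.
Conversion of A: 1ξ₁ + 1ξ₂ = 0.874 × 327 = 285.8 → ξ₂ = 86.98 kmol.
Outlet amounts (n = n₀ + Σ ν·ξ):
  A: 327 − 1(198.8) − 1(86.98) = 41.2
  C: 0 + 1(198.8) = 198.8
  B: 0 + 1(86.98) = 86.98
Total out = 327 kmol; y_B = 86.98 / 327 = 0.266.

0.266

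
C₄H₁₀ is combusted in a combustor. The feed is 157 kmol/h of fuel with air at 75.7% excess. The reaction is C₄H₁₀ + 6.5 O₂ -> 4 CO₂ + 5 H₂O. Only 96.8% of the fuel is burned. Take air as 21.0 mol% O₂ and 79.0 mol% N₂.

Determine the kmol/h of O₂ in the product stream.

805 kmol/h

Stoichiometric O₂ = 6.5 × 157 = 1020 kmol/h; O₂ fed = 1020 × 1.757 = 1793 kmol/h.
N₂ fed = 1793 × 79/21 = 6745 kmol/h.
Fuel reacted = 0.968 × 157 → ξ = 152 kmol/h.
Outlet (n = n₀ + ν ξ):
  C₄H₁₀: 157 − 1(152) = 5.024
  O₂: 1793 − 6.5(152) = 805.2
  N₂: 6745 (inert)
  CO₂: 0 + 4(152) = 607.9
  H₂O: 0 + 5(152) = 759.9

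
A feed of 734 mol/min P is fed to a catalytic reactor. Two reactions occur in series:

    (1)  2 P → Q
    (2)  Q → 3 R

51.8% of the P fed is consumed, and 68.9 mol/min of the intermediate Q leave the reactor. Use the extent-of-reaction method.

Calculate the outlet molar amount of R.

Conversion of P: P consumed = 2ξ₁ = 0.518 × 734 → ξ₁ = 190.1 mol/min.
Q balance: n_Q = 0 + 1ξ₁ − 1ξ₂ = 68.9 → ξ₂ = (1·190.1 − 68.9)/1 = 121.2 mol/min.
Outlet amounts (n = n₀ + Σ ν·ξ):
  P: 734 − 2(190.1) = 353.8
  Q: 0 + 1(190.1) − 1(121.2) = 68.9
  R: 0 + 3(121.2) = 363.6

364 mol/min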